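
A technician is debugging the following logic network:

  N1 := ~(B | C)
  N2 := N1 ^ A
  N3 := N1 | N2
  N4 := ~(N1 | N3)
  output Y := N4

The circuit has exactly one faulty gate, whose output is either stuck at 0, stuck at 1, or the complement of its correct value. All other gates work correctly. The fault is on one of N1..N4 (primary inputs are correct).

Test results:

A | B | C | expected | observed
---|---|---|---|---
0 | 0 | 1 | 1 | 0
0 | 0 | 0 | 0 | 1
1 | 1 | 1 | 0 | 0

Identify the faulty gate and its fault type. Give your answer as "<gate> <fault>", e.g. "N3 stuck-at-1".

N1 inverted output

Fault-free values for test 1 (A=0, B=0, C=1): N1=0, N2=0, N3=0, N4=1, giving Y=1. Observed 0.
Test 1: faults giving observed 0 are {N1 stuck-at-1, N1 inverted output, N2 stuck-at-1, N2 inverted output, N3 stuck-at-1, N3 inverted output, N4 stuck-at-0, N4 inverted output}.
Test 2 (A=0, B=0, C=0): fault-free N1=1, N2=1, N3=1, N4=0 → 0; observed 1. Eliminates N1 stuck-at-1, N2 stuck-at-1, N2 inverted output, N3 stuck-at-1, N3 inverted output, N4 stuck-at-0.
Test 3 (A=1, B=1, C=1): fault-free N1=0, N2=1, N3=1, N4=0 → 0; observed 0. Eliminates N4 inverted output.
Only N1 inverted output is consistent with every test.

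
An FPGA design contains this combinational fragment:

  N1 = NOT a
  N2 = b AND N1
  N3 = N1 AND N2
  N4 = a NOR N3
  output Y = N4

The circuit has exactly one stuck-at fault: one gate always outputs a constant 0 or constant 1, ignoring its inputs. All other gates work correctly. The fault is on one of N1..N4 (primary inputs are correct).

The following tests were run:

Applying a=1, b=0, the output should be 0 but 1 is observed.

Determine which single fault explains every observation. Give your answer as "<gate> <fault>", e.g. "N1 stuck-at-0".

N4 stuck-at-1

Fault-free values for test 1 (a=1, b=0): N1=0, N2=0, N3=0, N4=0, giving Y=0. Observed 1.
Test 1: faults giving observed 1 are {N4 stuck-at-1}.
Only N4 stuck-at-1 is consistent with every test.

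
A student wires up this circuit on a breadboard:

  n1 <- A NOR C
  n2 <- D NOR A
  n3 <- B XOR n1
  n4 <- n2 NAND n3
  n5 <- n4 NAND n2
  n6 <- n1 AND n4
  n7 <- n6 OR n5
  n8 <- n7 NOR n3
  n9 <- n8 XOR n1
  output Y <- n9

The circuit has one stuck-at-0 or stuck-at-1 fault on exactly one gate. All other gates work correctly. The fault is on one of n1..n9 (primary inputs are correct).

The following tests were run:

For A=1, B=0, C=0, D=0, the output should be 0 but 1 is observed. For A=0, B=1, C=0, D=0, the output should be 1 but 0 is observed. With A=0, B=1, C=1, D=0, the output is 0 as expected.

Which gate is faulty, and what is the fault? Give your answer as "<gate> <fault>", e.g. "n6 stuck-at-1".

n7 stuck-at-0

Fault-free values for test 1 (A=1, B=0, C=0, D=0): n1=0, n2=0, n3=0, n4=1, n5=1, n6=0, n7=1, n8=0, n9=0, giving Y=0. Observed 1.
Test 1: faults giving observed 1 are {n1 stuck-at-1, n2 stuck-at-1, n5 stuck-at-0, n7 stuck-at-0, n8 stuck-at-1, n9 stuck-at-1}.
Test 2 (A=0, B=1, C=0, D=0): fault-free n1=1, n2=1, n3=0, n4=1, n5=0, n6=1, n7=1, n8=0, n9=1 → 1; observed 0. Eliminates n1 stuck-at-1, n2 stuck-at-1, n5 stuck-at-0, n9 stuck-at-1.
Test 3 (A=0, B=1, C=1, D=0): fault-free n1=0, n2=1, n3=1, n4=0, n5=1, n6=0, n7=1, n8=0, n9=0 → 0; observed 0. Eliminates n8 stuck-at-1.
Only n7 stuck-at-0 is consistent with every test.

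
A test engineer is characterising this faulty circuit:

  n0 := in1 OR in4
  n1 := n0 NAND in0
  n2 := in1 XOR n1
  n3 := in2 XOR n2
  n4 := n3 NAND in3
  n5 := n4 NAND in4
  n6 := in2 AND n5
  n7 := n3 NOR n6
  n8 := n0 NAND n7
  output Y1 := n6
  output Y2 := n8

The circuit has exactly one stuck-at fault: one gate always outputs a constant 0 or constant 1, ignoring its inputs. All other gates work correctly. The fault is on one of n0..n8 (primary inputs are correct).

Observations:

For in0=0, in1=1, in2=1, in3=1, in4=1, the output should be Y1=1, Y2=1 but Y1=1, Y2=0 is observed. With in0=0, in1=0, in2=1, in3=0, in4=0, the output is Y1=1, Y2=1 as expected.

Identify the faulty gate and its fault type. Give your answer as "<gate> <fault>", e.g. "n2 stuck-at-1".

n7 stuck-at-1

Fault-free values for test 1 (in0=0, in1=1, in2=1, in3=1, in4=1): n0=1, n1=1, n2=0, n3=1, n4=0, n5=1, n6=1, n7=0, n8=1, giving Y1=1, Y2=1. Observed Y1=1, Y2=0.
Test 1: faults giving observed Y1=1, Y2=0 are {n7 stuck-at-1, n8 stuck-at-0}.
Test 2 (in0=0, in1=0, in2=1, in3=0, in4=0): fault-free n0=0, n1=1, n2=1, n3=0, n4=1, n5=1, n6=1, n7=0, n8=1 → Y1=1, Y2=1; observed Y1=1, Y2=1. Eliminates n8 stuck-at-0.
Only n7 stuck-at-1 is consistent with every test.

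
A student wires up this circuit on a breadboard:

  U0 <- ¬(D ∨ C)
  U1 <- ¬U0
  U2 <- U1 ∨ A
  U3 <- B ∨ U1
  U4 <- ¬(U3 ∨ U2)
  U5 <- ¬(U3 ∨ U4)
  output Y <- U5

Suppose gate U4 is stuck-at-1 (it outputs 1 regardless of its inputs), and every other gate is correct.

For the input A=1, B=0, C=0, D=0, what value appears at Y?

0

Propagate with U4 forced: U0=1, U1=0, U2=1, U3=0, U4=1 [stuck-at-1], U5=0.
So Y = 0. (Without the fault it would be 1.)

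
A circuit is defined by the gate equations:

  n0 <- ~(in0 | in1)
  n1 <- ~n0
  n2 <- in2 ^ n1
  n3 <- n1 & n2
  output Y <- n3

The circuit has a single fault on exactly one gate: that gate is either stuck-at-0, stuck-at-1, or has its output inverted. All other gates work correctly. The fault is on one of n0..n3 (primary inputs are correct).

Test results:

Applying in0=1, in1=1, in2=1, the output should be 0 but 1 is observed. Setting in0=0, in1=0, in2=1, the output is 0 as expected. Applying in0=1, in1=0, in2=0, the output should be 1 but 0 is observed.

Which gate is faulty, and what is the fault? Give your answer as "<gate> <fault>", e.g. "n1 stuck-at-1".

n2 inverted output

Fault-free values for test 1 (in0=1, in1=1, in2=1): n0=0, n1=1, n2=0, n3=0, giving Y=0. Observed 1.
Test 1: faults giving observed 1 are {n2 stuck-at-1, n2 inverted output, n3 stuck-at-1, n3 inverted output}.
Test 2 (in0=0, in1=0, in2=1): fault-free n0=1, n1=0, n2=1, n3=0 → 0; observed 0. Eliminates n3 stuck-at-1, n3 inverted output.
Test 3 (in0=1, in1=0, in2=0): fault-free n0=0, n1=1, n2=1, n3=1 → 1; observed 0. Eliminates n2 stuck-at-1.
Only n2 inverted output is consistent with every test.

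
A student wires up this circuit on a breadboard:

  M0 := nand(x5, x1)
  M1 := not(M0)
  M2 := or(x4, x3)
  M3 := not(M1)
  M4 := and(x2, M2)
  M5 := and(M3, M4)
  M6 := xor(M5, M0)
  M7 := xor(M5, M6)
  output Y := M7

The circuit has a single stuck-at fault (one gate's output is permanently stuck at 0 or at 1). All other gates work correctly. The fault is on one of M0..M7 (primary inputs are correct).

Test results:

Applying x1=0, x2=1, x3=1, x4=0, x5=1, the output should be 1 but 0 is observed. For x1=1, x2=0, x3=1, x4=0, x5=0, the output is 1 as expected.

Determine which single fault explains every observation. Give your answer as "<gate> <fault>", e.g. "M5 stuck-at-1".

Fault-free values for test 1 (x1=0, x2=1, x3=1, x4=0, x5=1): M0=1, M1=0, M2=1, M3=1, M4=1, M5=1, M6=0, M7=1, giving Y=1. Observed 0.
Test 1: faults giving observed 0 are {M0 stuck-at-0, M6 stuck-at-1, M7 stuck-at-0}.
Test 2 (x1=1, x2=0, x3=1, x4=0, x5=0): fault-free M0=1, M1=0, M2=1, M3=1, M4=0, M5=0, M6=1, M7=1 → 1; observed 1. Eliminates M0 stuck-at-0, M7 stuck-at-0.
Only M6 stuck-at-1 is consistent with every test.

M6 stuck-at-1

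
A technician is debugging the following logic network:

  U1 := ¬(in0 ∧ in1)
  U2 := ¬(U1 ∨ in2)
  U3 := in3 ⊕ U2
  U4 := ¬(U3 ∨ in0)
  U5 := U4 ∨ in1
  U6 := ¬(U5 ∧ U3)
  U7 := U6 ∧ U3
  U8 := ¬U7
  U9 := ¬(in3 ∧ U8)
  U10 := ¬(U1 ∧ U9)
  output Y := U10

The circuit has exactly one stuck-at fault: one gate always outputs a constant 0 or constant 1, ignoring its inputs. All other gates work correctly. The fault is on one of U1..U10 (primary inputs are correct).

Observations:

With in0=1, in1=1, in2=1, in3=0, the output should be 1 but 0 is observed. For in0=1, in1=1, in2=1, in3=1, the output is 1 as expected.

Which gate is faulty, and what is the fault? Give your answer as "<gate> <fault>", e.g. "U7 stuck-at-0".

Fault-free values for test 1 (in0=1, in1=1, in2=1, in3=0): U1=0, U2=0, U3=0, U4=0, U5=1, U6=1, U7=0, U8=1, U9=1, U10=1, giving Y=1. Observed 0.
Test 1: faults giving observed 0 are {U1 stuck-at-1, U10 stuck-at-0}.
Test 2 (in0=1, in1=1, in2=1, in3=1): fault-free U1=0, U2=0, U3=1, U4=0, U5=1, U6=0, U7=0, U8=1, U9=0, U10=1 → 1; observed 1. Eliminates U10 stuck-at-0.
Only U1 stuck-at-1 is consistent with every test.

U1 stuck-at-1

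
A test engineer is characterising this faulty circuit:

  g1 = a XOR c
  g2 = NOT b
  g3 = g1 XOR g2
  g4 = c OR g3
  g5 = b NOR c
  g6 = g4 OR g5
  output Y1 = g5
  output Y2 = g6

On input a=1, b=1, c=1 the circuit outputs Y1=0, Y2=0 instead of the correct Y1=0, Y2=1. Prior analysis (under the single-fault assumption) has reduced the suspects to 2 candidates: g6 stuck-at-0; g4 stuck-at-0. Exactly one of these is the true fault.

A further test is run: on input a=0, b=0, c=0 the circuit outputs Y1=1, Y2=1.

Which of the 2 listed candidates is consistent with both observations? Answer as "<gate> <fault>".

g4 stuck-at-0

Evaluate each candidate on input a=0, b=0, c=0:
  g6 stuck-at-0: g1=0, g2=1, g3=1, g4=1, g5=1, g6=0 [stuck-at-0] → Y1=1, Y2=0 — eliminated
  g4 stuck-at-0: g1=0, g2=1, g3=1, g4=0 [stuck-at-0], g5=1, g6=1 → Y1=1, Y2=1 — matches
Only g4 stuck-at-0 reproduces the observed Y1=1, Y2=1.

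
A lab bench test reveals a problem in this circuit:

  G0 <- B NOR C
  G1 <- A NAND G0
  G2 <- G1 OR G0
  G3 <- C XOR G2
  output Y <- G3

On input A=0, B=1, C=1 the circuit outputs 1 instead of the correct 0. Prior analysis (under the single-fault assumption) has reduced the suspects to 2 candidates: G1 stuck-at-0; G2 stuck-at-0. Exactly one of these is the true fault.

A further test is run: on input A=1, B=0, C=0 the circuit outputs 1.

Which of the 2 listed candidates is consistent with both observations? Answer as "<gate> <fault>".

Evaluate each candidate on input A=1, B=0, C=0:
  G1 stuck-at-0: G0=1, G1=0 [stuck-at-0], G2=1, G3=1 → 1 — matches
  G2 stuck-at-0: G0=1, G1=0, G2=0 [stuck-at-0], G3=0 → 0 — eliminated
Only G1 stuck-at-0 reproduces the observed 1.

G1 stuck-at-0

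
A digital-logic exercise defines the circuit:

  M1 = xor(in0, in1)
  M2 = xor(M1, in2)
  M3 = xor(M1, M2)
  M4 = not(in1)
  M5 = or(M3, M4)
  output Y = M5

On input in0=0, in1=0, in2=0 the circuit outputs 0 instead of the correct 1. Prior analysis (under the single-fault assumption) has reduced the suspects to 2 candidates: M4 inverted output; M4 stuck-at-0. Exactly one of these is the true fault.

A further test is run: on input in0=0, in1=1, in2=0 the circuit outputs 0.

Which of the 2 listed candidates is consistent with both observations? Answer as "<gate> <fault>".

Evaluate each candidate on input in0=0, in1=1, in2=0:
  M4 inverted output: M1=1, M2=1, M3=0, M4=1 [inverted output], M5=1 → 1 — eliminated
  M4 stuck-at-0: M1=1, M2=1, M3=0, M4=0 [stuck-at-0], M5=0 → 0 — matches
Only M4 stuck-at-0 reproduces the observed 0.

M4 stuck-at-0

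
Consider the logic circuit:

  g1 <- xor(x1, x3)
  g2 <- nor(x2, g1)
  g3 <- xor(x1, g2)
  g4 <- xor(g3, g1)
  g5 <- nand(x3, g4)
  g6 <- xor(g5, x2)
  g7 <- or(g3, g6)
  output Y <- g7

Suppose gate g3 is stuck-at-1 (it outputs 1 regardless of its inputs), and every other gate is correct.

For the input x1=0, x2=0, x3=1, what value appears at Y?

1

Propagate with g3 forced: g1=1, g2=0, g3=1 [stuck-at-1], g4=0, g5=1, g6=1, g7=1.
So Y = 1. (Without the fault it would be 0.)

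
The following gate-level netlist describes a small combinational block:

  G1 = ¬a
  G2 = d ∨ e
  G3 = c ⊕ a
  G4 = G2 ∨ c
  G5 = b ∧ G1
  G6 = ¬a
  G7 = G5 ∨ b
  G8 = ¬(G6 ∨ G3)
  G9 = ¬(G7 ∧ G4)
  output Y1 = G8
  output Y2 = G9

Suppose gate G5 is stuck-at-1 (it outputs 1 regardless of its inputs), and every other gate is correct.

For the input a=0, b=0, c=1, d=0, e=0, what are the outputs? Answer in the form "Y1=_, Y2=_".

Y1=0, Y2=0

Propagate with G5 forced: G1=1, G2=0, G3=1, G4=1, G5=1 [stuck-at-1], G6=1, G7=1, G8=0, G9=0.
So the outputs are Y1=0, Y2=0. (Without the fault they would be Y1=0, Y2=1.)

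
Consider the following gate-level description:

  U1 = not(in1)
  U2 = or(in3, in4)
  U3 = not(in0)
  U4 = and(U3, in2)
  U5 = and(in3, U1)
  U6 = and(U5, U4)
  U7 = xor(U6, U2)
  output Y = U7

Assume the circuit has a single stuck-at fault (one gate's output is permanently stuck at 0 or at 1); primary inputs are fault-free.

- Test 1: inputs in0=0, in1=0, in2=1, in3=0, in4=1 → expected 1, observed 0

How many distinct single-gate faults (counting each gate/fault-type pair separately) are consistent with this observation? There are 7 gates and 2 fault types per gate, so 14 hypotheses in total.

4

Fault-free: U1=1, U2=1, U3=1, U4=1, U5=0, U6=0, U7=1 → 1. Observed 0.
  U1 stuck-at-0: output 1 ✗
  U1 stuck-at-1: output 1 ✗
  U2 stuck-at-0: output 0 ✓
  U2 stuck-at-1: output 1 ✗
  U3 stuck-at-0: output 1 ✗
  U3 stuck-at-1: output 1 ✗
  U4 stuck-at-0: output 1 ✗
  U4 stuck-at-1: output 1 ✗
  U5 stuck-at-0: output 1 ✗
  U5 stuck-at-1: output 0 ✓
  U6 stuck-at-0: output 1 ✗
  U6 stuck-at-1: output 0 ✓
  U7 stuck-at-0: output 0 ✓
  U7 stuck-at-1: output 1 ✗
Consistent faults: {U2 stuck-at-0, U5 stuck-at-1, U6 stuck-at-1, U7 stuck-at-0} — 4 in all.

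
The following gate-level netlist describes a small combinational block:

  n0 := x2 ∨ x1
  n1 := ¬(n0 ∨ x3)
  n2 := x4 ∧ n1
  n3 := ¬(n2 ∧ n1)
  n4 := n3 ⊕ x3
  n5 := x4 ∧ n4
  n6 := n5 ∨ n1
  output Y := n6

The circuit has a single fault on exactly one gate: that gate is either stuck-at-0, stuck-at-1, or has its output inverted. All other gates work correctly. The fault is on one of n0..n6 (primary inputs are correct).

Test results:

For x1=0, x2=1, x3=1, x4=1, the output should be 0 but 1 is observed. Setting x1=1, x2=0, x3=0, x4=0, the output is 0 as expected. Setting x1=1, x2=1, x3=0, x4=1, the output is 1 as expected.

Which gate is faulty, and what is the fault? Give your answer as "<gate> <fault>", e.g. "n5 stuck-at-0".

Fault-free values for test 1 (x1=0, x2=1, x3=1, x4=1): n0=1, n1=0, n2=0, n3=1, n4=0, n5=0, n6=0, giving Y=0. Observed 1.
Test 1: faults giving observed 1 are {n1 stuck-at-1, n1 inverted output, n3 stuck-at-0, n3 inverted output, n4 stuck-at-1, n4 inverted output, n5 stuck-at-1, n5 inverted output, n6 stuck-at-1, n6 inverted output}.
Test 2 (x1=1, x2=0, x3=0, x4=0): fault-free n0=1, n1=0, n2=0, n3=1, n4=1, n5=0, n6=0 → 0; observed 0. Eliminates n1 stuck-at-1, n1 inverted output, n5 stuck-at-1, n5 inverted output, n6 stuck-at-1, n6 inverted output.
Test 3 (x1=1, x2=1, x3=0, x4=1): fault-free n0=1, n1=0, n2=0, n3=1, n4=1, n5=1, n6=1 → 1; observed 1. Eliminates n3 stuck-at-0, n3 inverted output, n4 inverted output.
Only n4 stuck-at-1 is consistent with every test.

n4 stuck-at-1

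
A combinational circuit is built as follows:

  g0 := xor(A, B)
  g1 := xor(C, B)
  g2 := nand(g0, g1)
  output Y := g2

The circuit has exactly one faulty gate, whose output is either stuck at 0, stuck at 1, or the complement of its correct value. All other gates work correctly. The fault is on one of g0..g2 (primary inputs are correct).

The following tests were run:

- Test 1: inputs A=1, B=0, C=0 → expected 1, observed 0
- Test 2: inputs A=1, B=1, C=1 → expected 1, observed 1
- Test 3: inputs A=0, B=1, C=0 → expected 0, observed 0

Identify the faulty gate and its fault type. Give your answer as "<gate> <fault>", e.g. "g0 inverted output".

Fault-free values for test 1 (A=1, B=0, C=0): g0=1, g1=0, g2=1, giving Y=1. Observed 0.
Test 1: faults giving observed 0 are {g1 stuck-at-1, g1 inverted output, g2 stuck-at-0, g2 inverted output}.
Test 2 (A=1, B=1, C=1): fault-free g0=0, g1=0, g2=1 → 1; observed 1. Eliminates g2 stuck-at-0, g2 inverted output.
Test 3 (A=0, B=1, C=0): fault-free g0=1, g1=1, g2=0 → 0; observed 0. Eliminates g1 inverted output.
Only g1 stuck-at-1 is consistent with every test.

g1 stuck-at-1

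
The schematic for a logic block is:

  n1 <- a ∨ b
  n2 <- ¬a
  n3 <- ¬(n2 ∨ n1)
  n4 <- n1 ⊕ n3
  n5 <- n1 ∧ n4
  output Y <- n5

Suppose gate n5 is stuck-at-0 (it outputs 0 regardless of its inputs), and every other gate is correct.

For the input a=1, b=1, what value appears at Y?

0

Propagate with n5 forced: n1=1, n2=0, n3=0, n4=1, n5=0 [stuck-at-0].
So Y = 0. (Without the fault it would be 1.)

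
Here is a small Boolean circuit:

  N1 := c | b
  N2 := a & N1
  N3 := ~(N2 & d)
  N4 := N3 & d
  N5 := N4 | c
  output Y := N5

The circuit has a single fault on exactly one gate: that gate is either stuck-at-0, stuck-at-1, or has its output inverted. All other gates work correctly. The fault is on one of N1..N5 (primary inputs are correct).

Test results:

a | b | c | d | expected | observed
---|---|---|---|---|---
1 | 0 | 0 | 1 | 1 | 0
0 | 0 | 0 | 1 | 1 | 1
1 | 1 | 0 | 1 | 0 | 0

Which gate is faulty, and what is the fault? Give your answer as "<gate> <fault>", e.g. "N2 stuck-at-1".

N1 stuck-at-1

Fault-free values for test 1 (a=1, b=0, c=0, d=1): N1=0, N2=0, N3=1, N4=1, N5=1, giving Y=1. Observed 0.
Test 1: faults giving observed 0 are {N1 stuck-at-1, N1 inverted output, N2 stuck-at-1, N2 inverted output, N3 stuck-at-0, N3 inverted output, N4 stuck-at-0, N4 inverted output, N5 stuck-at-0, N5 inverted output}.
Test 2 (a=0, b=0, c=0, d=1): fault-free N1=0, N2=0, N3=1, N4=1, N5=1 → 1; observed 1. Eliminates N2 stuck-at-1, N2 inverted output, N3 stuck-at-0, N3 inverted output, N4 stuck-at-0, N4 inverted output, N5 stuck-at-0, N5 inverted output.
Test 3 (a=1, b=1, c=0, d=1): fault-free N1=1, N2=1, N3=0, N4=0, N5=0 → 0; observed 0. Eliminates N1 inverted output.
Only N1 stuck-at-1 is consistent with every test.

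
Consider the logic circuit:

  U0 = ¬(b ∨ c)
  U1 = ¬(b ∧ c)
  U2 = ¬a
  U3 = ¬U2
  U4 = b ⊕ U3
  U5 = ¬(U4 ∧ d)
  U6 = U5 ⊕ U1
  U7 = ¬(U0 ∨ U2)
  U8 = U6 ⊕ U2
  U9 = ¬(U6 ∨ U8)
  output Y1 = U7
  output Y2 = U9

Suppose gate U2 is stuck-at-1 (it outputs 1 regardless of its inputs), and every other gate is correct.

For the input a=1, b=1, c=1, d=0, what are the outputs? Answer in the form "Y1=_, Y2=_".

Y1=0, Y2=0

Propagate with U2 forced: U0=0, U1=0, U2=1 [stuck-at-1], U3=0, U4=1, U5=1, U6=1, U7=0, U8=0, U9=0.
So the outputs are Y1=0, Y2=0. (Without the fault they would be Y1=1, Y2=0.)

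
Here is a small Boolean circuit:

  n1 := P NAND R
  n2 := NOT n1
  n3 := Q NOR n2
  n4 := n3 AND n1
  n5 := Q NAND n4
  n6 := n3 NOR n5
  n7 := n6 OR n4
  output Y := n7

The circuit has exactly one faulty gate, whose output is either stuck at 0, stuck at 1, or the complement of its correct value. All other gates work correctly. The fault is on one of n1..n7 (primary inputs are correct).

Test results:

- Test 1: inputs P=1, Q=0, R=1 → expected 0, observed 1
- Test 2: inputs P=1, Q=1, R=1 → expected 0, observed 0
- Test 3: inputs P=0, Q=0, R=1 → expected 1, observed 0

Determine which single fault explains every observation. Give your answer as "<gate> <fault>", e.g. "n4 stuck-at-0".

Fault-free values for test 1 (P=1, Q=0, R=1): n1=0, n2=1, n3=0, n4=0, n5=1, n6=0, n7=0, giving Y=0. Observed 1.
Test 1: faults giving observed 1 are {n1 stuck-at-1, n1 inverted output, n4 stuck-at-1, n4 inverted output, n5 stuck-at-0, n5 inverted output, n6 stuck-at-1, n6 inverted output, n7 stuck-at-1, n7 inverted output}.
Test 2 (P=1, Q=1, R=1): fault-free n1=0, n2=1, n3=0, n4=0, n5=1, n6=0, n7=0 → 0; observed 0. Eliminates n4 stuck-at-1, n4 inverted output, n5 stuck-at-0, n5 inverted output, n6 stuck-at-1, n6 inverted output, n7 stuck-at-1, n7 inverted output.
Test 3 (P=0, Q=0, R=1): fault-free n1=1, n2=0, n3=1, n4=1, n5=1, n6=0, n7=1 → 1; observed 0. Eliminates n1 stuck-at-1.
Only n1 inverted output is consistent with every test.

n1 inverted output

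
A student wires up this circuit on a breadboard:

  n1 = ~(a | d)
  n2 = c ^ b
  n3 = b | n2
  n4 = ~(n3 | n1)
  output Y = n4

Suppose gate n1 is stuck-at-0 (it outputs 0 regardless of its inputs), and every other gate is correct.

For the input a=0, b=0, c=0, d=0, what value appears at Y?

Propagate with n1 forced: n1=0 [stuck-at-0], n2=0, n3=0, n4=1.
So Y = 1. (Without the fault it would be 0.)

1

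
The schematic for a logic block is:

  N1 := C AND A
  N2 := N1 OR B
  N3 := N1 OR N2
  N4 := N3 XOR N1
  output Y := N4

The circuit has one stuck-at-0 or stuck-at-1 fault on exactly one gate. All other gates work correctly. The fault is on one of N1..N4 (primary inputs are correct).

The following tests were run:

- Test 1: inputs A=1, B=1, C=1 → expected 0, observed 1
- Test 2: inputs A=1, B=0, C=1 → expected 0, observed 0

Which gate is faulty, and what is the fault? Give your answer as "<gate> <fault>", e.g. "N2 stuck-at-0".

Fault-free values for test 1 (A=1, B=1, C=1): N1=1, N2=1, N3=1, N4=0, giving Y=0. Observed 1.
Test 1: faults giving observed 1 are {N1 stuck-at-0, N3 stuck-at-0, N4 stuck-at-1}.
Test 2 (A=1, B=0, C=1): fault-free N1=1, N2=1, N3=1, N4=0 → 0; observed 0. Eliminates N3 stuck-at-0, N4 stuck-at-1.
Only N1 stuck-at-0 is consistent with every test.

N1 stuck-at-0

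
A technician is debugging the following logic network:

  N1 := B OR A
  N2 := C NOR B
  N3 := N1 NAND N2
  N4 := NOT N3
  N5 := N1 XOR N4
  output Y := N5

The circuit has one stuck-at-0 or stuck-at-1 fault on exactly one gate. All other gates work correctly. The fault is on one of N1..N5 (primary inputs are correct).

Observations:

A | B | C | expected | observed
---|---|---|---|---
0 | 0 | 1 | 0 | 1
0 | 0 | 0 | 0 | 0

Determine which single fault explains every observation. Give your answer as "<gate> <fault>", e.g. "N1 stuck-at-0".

N1 stuck-at-1

Fault-free values for test 1 (A=0, B=0, C=1): N1=0, N2=0, N3=1, N4=0, N5=0, giving Y=0. Observed 1.
Test 1: faults giving observed 1 are {N1 stuck-at-1, N3 stuck-at-0, N4 stuck-at-1, N5 stuck-at-1}.
Test 2 (A=0, B=0, C=0): fault-free N1=0, N2=1, N3=1, N4=0, N5=0 → 0; observed 0. Eliminates N3 stuck-at-0, N4 stuck-at-1, N5 stuck-at-1.
Only N1 stuck-at-1 is consistent with every test.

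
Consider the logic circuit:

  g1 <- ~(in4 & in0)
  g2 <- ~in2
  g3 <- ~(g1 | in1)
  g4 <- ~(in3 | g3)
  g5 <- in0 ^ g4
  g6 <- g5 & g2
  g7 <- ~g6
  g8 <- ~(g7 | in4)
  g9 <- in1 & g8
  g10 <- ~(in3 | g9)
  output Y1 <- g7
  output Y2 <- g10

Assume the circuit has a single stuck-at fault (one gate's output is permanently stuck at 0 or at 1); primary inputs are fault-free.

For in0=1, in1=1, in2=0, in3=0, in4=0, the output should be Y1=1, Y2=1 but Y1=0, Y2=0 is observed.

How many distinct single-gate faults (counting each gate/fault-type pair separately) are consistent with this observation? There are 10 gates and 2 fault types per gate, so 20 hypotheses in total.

5

Fault-free: g1=1, g2=1, g3=0, g4=1, g5=0, g6=0, g7=1, g8=0, g9=0, g10=1 → Y1=1, Y2=1. Observed Y1=0, Y2=0.
  g1: none of the 2 fault types match ✗
  g2: none of the 2 fault types match ✗
  g3: stuck-at-1 ✓; others ✗
  g4: stuck-at-0 ✓; others ✗
  g5: stuck-at-1 ✓; others ✗
  g6: stuck-at-1 ✓; others ✗
  g7: stuck-at-0 ✓; others ✗
  g8: none of the 2 fault types match ✗
  g9: none of the 2 fault types match ✗
  g10: none of the 2 fault types match ✗
Consistent faults: {g3 stuck-at-1, g4 stuck-at-0, g5 stuck-at-1, g6 stuck-at-1, g7 stuck-at-0} — 5 in all.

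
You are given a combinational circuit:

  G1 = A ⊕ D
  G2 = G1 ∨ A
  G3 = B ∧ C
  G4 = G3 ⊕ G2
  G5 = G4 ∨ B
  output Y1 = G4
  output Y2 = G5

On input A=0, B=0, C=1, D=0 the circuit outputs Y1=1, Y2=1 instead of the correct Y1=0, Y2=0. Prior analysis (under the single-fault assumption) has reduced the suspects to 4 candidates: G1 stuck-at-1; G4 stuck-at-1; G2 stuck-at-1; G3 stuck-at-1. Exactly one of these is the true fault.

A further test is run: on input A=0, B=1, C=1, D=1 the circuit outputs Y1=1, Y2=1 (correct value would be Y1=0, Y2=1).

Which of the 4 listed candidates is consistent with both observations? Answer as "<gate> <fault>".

G4 stuck-at-1

Evaluate each candidate on input A=0, B=1, C=1, D=1:
  G1 stuck-at-1: G1=1 [stuck-at-1], G2=1, G3=1, G4=0, G5=1 → Y1=0, Y2=1 — eliminated
  G4 stuck-at-1: G1=1, G2=1, G3=1, G4=1 [stuck-at-1], G5=1 → Y1=1, Y2=1 — matches
  G2 stuck-at-1: G1=1, G2=1 [stuck-at-1], G3=1, G4=0, G5=1 → Y1=0, Y2=1 — eliminated
  G3 stuck-at-1: G1=1, G2=1, G3=1 [stuck-at-1], G4=0, G5=1 → Y1=0, Y2=1 — eliminated
Only G4 stuck-at-1 reproduces the observed Y1=1, Y2=1.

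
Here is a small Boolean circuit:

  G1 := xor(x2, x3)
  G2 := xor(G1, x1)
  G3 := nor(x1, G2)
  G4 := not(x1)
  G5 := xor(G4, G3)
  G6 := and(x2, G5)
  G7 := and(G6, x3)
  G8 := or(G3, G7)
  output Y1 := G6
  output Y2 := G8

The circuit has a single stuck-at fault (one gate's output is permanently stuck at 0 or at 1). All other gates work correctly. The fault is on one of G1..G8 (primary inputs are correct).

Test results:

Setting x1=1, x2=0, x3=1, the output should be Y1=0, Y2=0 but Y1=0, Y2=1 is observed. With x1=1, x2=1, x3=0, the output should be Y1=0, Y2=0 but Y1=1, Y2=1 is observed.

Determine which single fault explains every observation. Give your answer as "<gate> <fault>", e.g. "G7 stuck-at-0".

G3 stuck-at-1

Fault-free values for test 1 (x1=1, x2=0, x3=1): G1=1, G2=0, G3=0, G4=0, G5=0, G6=0, G7=0, G8=0, giving Y1=0, Y2=0. Observed Y1=0, Y2=1.
Test 1: faults giving observed Y1=0, Y2=1 are {G3 stuck-at-1, G7 stuck-at-1, G8 stuck-at-1}.
Test 2 (x1=1, x2=1, x3=0): fault-free G1=1, G2=0, G3=0, G4=0, G5=0, G6=0, G7=0, G8=0 → Y1=0, Y2=0; observed Y1=1, Y2=1. Eliminates G7 stuck-at-1, G8 stuck-at-1.
Only G3 stuck-at-1 is consistent with every test.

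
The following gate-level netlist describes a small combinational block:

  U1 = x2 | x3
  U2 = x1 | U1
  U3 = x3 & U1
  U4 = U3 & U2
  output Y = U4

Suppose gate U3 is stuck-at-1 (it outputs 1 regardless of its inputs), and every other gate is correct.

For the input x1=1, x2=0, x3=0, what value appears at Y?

1

Propagate with U3 forced: U1=0, U2=1, U3=1 [stuck-at-1], U4=1.
So Y = 1. (Without the fault it would be 0.)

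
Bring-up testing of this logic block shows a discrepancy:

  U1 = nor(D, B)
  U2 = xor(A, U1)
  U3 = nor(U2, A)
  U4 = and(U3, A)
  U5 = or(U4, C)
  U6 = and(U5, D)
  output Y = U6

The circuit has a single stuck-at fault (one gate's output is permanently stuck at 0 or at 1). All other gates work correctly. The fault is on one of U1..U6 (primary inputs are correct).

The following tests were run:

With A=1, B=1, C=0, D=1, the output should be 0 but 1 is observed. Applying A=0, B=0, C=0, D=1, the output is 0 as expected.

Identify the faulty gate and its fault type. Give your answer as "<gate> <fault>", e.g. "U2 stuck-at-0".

U3 stuck-at-1

Fault-free values for test 1 (A=1, B=1, C=0, D=1): U1=0, U2=1, U3=0, U4=0, U5=0, U6=0, giving Y=0. Observed 1.
Test 1: faults giving observed 1 are {U3 stuck-at-1, U4 stuck-at-1, U5 stuck-at-1, U6 stuck-at-1}.
Test 2 (A=0, B=0, C=0, D=1): fault-free U1=0, U2=0, U3=1, U4=0, U5=0, U6=0 → 0; observed 0. Eliminates U4 stuck-at-1, U5 stuck-at-1, U6 stuck-at-1.
Only U3 stuck-at-1 is consistent with every test.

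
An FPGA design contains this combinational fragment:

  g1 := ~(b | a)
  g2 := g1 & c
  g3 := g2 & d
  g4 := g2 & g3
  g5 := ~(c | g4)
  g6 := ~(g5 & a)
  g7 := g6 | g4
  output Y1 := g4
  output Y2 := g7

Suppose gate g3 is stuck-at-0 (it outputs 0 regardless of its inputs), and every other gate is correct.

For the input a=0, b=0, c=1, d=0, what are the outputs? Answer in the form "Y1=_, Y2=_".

Propagate with g3 forced: g1=1, g2=1, g3=0 [stuck-at-0], g4=0, g5=0, g6=1, g7=1.
So the outputs are Y1=0, Y2=1. (Same as the fault-free value — the fault is masked on this input.)

Y1=0, Y2=1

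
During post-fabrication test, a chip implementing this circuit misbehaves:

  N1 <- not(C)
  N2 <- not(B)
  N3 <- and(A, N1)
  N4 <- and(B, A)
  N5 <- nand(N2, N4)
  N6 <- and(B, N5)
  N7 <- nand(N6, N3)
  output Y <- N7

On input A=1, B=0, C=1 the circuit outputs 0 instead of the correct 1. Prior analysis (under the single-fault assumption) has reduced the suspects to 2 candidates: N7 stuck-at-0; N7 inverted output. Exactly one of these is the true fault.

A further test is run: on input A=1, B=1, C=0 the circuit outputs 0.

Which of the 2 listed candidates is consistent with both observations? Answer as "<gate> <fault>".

N7 stuck-at-0

Evaluate each candidate on input A=1, B=1, C=0:
  N7 stuck-at-0: N1=1, N2=0, N3=1, N4=1, N5=1, N6=1, N7=0 [stuck-at-0] → 0 — matches
  N7 inverted output: N1=1, N2=0, N3=1, N4=1, N5=1, N6=1, N7=1 [inverted output] → 1 — eliminated
Only N7 stuck-at-0 reproduces the observed 0.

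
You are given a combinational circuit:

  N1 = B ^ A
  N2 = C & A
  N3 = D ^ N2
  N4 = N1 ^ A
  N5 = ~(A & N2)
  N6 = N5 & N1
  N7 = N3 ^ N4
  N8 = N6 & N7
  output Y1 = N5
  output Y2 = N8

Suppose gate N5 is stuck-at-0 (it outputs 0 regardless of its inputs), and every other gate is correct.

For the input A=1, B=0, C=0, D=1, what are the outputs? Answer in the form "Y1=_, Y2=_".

Propagate with N5 forced: N1=1, N2=0, N3=1, N4=0, N5=0 [stuck-at-0], N6=0, N7=1, N8=0.
So the outputs are Y1=0, Y2=0. (Without the fault they would be Y1=1, Y2=1.)

Y1=0, Y2=0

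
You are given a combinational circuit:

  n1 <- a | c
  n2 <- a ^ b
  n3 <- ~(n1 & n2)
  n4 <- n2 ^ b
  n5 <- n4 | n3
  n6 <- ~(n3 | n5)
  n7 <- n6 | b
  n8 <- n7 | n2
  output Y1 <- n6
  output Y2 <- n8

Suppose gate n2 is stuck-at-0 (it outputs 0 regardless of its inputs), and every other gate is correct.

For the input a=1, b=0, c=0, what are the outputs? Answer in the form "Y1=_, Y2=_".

Propagate with n2 forced: n1=1, n2=0 [stuck-at-0], n3=1, n4=0, n5=1, n6=0, n7=0, n8=0.
So the outputs are Y1=0, Y2=0. (Without the fault they would be Y1=0, Y2=1.)

Y1=0, Y2=0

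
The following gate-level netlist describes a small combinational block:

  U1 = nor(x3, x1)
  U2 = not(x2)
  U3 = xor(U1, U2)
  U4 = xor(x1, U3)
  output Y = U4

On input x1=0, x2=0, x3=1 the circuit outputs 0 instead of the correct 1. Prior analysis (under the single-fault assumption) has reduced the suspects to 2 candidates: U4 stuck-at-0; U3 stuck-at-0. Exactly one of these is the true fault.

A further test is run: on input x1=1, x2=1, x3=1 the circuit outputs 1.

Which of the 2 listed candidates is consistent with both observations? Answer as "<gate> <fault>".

Evaluate each candidate on input x1=1, x2=1, x3=1:
  U4 stuck-at-0: U1=0, U2=0, U3=0, U4=0 [stuck-at-0] → 0 — eliminated
  U3 stuck-at-0: U1=0, U2=0, U3=0 [stuck-at-0], U4=1 → 1 — matches
Only U3 stuck-at-0 reproduces the observed 1.

U3 stuck-at-0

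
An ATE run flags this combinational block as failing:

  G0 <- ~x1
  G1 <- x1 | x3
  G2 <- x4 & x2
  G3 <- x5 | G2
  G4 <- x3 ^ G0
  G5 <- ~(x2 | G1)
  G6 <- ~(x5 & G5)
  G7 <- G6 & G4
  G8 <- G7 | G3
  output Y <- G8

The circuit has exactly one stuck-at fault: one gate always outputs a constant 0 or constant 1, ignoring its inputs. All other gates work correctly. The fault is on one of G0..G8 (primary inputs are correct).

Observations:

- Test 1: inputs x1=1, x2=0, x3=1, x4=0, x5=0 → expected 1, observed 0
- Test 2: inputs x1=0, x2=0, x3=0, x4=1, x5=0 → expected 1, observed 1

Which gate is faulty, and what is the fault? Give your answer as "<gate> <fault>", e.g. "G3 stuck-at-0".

G0 stuck-at-1

Fault-free values for test 1 (x1=1, x2=0, x3=1, x4=0, x5=0): G0=0, G1=1, G2=0, G3=0, G4=1, G5=0, G6=1, G7=1, G8=1, giving Y=1. Observed 0.
Test 1: faults giving observed 0 are {G0 stuck-at-1, G4 stuck-at-0, G6 stuck-at-0, G7 stuck-at-0, G8 stuck-at-0}.
Test 2 (x1=0, x2=0, x3=0, x4=1, x5=0): fault-free G0=1, G1=0, G2=0, G3=0, G4=1, G5=1, G6=1, G7=1, G8=1 → 1; observed 1. Eliminates G4 stuck-at-0, G6 stuck-at-0, G7 stuck-at-0, G8 stuck-at-0.
Only G0 stuck-at-1 is consistent with every test.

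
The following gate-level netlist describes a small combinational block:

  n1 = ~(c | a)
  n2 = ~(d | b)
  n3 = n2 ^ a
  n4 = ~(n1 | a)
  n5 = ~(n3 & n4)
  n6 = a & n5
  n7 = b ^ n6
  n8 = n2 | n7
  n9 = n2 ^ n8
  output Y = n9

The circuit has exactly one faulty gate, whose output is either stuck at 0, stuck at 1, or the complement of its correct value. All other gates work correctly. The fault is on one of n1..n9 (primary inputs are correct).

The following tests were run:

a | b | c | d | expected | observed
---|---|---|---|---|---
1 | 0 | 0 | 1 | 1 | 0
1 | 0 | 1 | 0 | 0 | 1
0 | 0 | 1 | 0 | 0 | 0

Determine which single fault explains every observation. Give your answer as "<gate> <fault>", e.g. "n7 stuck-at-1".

n2 inverted output

Fault-free values for test 1 (a=1, b=0, c=0, d=1): n1=0, n2=0, n3=1, n4=0, n5=1, n6=1, n7=1, n8=1, n9=1, giving Y=1. Observed 0.
Test 1: faults giving observed 0 are {n2 stuck-at-1, n2 inverted output, n4 stuck-at-1, n4 inverted output, n5 stuck-at-0, n5 inverted output, n6 stuck-at-0, n6 inverted output, n7 stuck-at-0, n7 inverted output, n8 stuck-at-0, n8 inverted output, n9 stuck-at-0, n9 inverted output}.
Test 2 (a=1, b=0, c=1, d=0): fault-free n1=0, n2=1, n3=0, n4=0, n5=1, n6=1, n7=1, n8=1, n9=0 → 0; observed 1. Eliminates n2 stuck-at-1, n4 stuck-at-1, n4 inverted output, n5 stuck-at-0, n5 inverted output, n6 stuck-at-0, n6 inverted output, n7 stuck-at-0, n7 inverted output, n9 stuck-at-0.
Test 3 (a=0, b=0, c=1, d=0): fault-free n1=0, n2=1, n3=1, n4=1, n5=0, n6=0, n7=0, n8=1, n9=0 → 0; observed 0. Eliminates n8 stuck-at-0, n8 inverted output, n9 inverted output.
Only n2 inverted output is consistent with every test.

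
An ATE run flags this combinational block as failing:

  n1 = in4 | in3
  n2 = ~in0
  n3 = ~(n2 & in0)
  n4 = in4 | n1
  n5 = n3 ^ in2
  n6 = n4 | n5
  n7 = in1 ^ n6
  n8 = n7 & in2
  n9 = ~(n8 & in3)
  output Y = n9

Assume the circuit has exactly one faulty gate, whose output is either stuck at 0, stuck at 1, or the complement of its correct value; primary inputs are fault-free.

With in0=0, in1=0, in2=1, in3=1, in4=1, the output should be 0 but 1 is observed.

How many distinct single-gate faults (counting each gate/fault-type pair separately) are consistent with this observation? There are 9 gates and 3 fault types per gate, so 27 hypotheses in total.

10

Fault-free: n1=1, n2=1, n3=1, n4=1, n5=0, n6=1, n7=1, n8=1, n9=0 → 0. Observed 1.
  n1: none of the 3 fault types match ✗
  n2: none of the 3 fault types match ✗
  n3: none of the 3 fault types match ✗
  n4: stuck-at-0, inverted output ✓; others ✗
  n5: none of the 3 fault types match ✗
  n6: stuck-at-0, inverted output ✓; others ✗
  n7: stuck-at-0, inverted output ✓; others ✗
  n8: stuck-at-0, inverted output ✓; others ✗
  n9: stuck-at-1, inverted output ✓; others ✗
Consistent faults: {n4 stuck-at-0, n4 inverted output, n6 stuck-at-0, n6 inverted output, n7 stuck-at-0, n7 inverted output, n8 stuck-at-0, n8 inverted output, n9 stuck-at-1, n9 inverted output} — 10 in all.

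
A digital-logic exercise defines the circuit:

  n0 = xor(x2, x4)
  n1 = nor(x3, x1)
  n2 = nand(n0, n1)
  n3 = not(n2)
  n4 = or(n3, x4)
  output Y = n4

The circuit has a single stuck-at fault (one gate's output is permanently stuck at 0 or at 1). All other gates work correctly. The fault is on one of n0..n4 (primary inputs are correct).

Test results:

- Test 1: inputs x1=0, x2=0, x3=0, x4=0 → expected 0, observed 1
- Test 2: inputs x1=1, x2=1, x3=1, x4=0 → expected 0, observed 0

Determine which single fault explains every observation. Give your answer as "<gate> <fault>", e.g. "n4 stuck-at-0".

Fault-free values for test 1 (x1=0, x2=0, x3=0, x4=0): n0=0, n1=1, n2=1, n3=0, n4=0, giving Y=0. Observed 1.
Test 1: faults giving observed 1 are {n0 stuck-at-1, n2 stuck-at-0, n3 stuck-at-1, n4 stuck-at-1}.
Test 2 (x1=1, x2=1, x3=1, x4=0): fault-free n0=1, n1=0, n2=1, n3=0, n4=0 → 0; observed 0. Eliminates n2 stuck-at-0, n3 stuck-at-1, n4 stuck-at-1.
Only n0 stuck-at-1 is consistent with every test.

n0 stuck-at-1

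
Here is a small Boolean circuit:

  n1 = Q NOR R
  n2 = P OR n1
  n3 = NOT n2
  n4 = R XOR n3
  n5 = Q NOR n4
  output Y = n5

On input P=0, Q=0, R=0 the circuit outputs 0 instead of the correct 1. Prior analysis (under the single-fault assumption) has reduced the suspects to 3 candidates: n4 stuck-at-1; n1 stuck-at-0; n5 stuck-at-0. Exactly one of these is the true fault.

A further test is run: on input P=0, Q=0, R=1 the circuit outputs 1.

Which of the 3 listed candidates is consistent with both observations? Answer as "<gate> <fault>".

n1 stuck-at-0

Evaluate each candidate on input P=0, Q=0, R=1:
  n4 stuck-at-1: n1=0, n2=0, n3=1, n4=1 [stuck-at-1], n5=0 → 0 — eliminated
  n1 stuck-at-0: n1=0 [stuck-at-0], n2=0, n3=1, n4=0, n5=1 → 1 — matches
  n5 stuck-at-0: n1=0, n2=0, n3=1, n4=0, n5=0 [stuck-at-0] → 0 — eliminated
Only n1 stuck-at-0 reproduces the observed 1.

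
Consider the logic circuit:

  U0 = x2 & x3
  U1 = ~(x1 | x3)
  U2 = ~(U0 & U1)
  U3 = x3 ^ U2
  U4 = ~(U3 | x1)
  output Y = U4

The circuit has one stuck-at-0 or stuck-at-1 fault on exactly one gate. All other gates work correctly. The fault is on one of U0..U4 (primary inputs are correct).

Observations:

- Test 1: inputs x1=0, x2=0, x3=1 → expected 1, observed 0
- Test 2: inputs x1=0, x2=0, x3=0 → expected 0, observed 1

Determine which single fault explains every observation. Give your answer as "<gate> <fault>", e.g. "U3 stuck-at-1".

U2 stuck-at-0

Fault-free values for test 1 (x1=0, x2=0, x3=1): U0=0, U1=0, U2=1, U3=0, U4=1, giving Y=1. Observed 0.
Test 1: faults giving observed 0 are {U2 stuck-at-0, U3 stuck-at-1, U4 stuck-at-0}.
Test 2 (x1=0, x2=0, x3=0): fault-free U0=0, U1=1, U2=1, U3=1, U4=0 → 0; observed 1. Eliminates U3 stuck-at-1, U4 stuck-at-0.
Only U2 stuck-at-0 is consistent with every test.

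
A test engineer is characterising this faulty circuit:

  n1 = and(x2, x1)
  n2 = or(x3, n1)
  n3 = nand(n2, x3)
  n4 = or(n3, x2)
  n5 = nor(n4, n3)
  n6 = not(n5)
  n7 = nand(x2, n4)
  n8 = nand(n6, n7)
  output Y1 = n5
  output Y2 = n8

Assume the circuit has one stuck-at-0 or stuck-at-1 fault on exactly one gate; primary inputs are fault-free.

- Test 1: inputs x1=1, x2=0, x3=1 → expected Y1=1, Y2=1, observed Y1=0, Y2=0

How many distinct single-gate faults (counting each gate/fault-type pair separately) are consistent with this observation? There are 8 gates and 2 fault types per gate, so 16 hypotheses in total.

Fault-free: n1=0, n2=1, n3=0, n4=0, n5=1, n6=0, n7=1, n8=1 → Y1=1, Y2=1. Observed Y1=0, Y2=0.
  n1: none of the 2 fault types match ✗
  n2: stuck-at-0 ✓; others ✗
  n3: stuck-at-1 ✓; others ✗
  n4: stuck-at-1 ✓; others ✗
  n5: stuck-at-0 ✓; others ✗
  n6: none of the 2 fault types match ✗
  n7: none of the 2 fault types match ✗
  n8: none of the 2 fault types match ✗
Consistent faults: {n2 stuck-at-0, n3 stuck-at-1, n4 stuck-at-1, n5 stuck-at-0} — 4 in all.

4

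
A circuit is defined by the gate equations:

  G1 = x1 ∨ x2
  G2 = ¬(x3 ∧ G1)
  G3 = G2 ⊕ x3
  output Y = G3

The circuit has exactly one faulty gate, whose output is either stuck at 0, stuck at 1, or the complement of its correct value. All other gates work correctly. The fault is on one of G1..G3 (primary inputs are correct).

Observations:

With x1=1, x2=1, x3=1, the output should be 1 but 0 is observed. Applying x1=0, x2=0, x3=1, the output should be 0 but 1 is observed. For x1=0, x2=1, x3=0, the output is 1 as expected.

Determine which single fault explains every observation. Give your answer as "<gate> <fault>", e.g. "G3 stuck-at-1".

Fault-free values for test 1 (x1=1, x2=1, x3=1): G1=1, G2=0, G3=1, giving Y=1. Observed 0.
Test 1: faults giving observed 0 are {G1 stuck-at-0, G1 inverted output, G2 stuck-at-1, G2 inverted output, G3 stuck-at-0, G3 inverted output}.
Test 2 (x1=0, x2=0, x3=1): fault-free G1=0, G2=1, G3=0 → 0; observed 1. Eliminates G1 stuck-at-0, G2 stuck-at-1, G3 stuck-at-0.
Test 3 (x1=0, x2=1, x3=0): fault-free G1=1, G2=1, G3=1 → 1; observed 1. Eliminates G2 inverted output, G3 inverted output.
Only G1 inverted output is consistent with every test.

G1 inverted output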